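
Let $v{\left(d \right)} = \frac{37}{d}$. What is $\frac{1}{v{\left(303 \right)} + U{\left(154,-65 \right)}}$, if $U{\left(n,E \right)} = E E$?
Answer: $\frac{303}{1280212} \approx 0.00023668$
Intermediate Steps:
$U{\left(n,E \right)} = E^{2}$
$\frac{1}{v{\left(303 \right)} + U{\left(154,-65 \right)}} = \frac{1}{\frac{37}{303} + \left(-65\right)^{2}} = \frac{1}{37 \cdot \frac{1}{303} + 4225} = \frac{1}{\frac{37}{303} + 4225} = \frac{1}{\frac{1280212}{303}} = \frac{303}{1280212}$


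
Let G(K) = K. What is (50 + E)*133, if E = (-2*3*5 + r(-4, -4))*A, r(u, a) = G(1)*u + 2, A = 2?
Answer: -1862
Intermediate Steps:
r(u, a) = 2 + u (r(u, a) = 1*u + 2 = u + 2 = 2 + u)
E = -64 (E = (-2*3*5 + (2 - 4))*2 = (-6*5 - 2)*2 = (-30 - 2)*2 = -32*2 = -64)
(50 + E)*133 = (50 - 64)*133 = -14*133 = -1862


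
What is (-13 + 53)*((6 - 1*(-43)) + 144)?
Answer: 7720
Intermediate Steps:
(-13 + 53)*((6 - 1*(-43)) + 144) = 40*((6 + 43) + 144) = 40*(49 + 144) = 40*193 = 7720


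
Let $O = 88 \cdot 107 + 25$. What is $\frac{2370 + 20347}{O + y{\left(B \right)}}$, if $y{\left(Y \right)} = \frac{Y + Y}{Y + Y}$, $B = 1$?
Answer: $\frac{22717}{9442} \approx 2.406$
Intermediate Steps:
$O = 9441$ ($O = 9416 + 25 = 9441$)
$y{\left(Y \right)} = 1$ ($y{\left(Y \right)} = \frac{2 Y}{2 Y} = 2 Y \frac{1}{2 Y} = 1$)
$\frac{2370 + 20347}{O + y{\left(B \right)}} = \frac{2370 + 20347}{9441 + 1} = \frac{22717}{9442}$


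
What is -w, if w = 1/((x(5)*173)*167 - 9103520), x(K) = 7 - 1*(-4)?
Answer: 1/8785719 ≈ 1.1382e-7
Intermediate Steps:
x(K) = 11 (x(K) = 7 + 4 = 11)
w = -1/8785719 (w = 1/((11*173)*167 - 9103520) = 1/(1903*167 - 9103520) = 1/(317801 - 9103520) = 1/(-8785719) = -1/8785719 ≈ -1.1382e-7)
-w = -1*(-1/8785719) = 1/8785719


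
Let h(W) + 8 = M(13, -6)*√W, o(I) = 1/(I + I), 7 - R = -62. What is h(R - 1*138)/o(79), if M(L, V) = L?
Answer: -1264 + 2054*I*√69 ≈ -1264.0 + 17062.0*I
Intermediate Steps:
R = 69 (R = 7 - 1*(-62) = 7 + 62 = 69)
o(I) = 1/(2*I)
h(W) = -8 + 13*√W
h(R - 1*138)/o(79) = (-8 + 13*√(69 - 1*138))/(((½)/79)) = (-8 + 13*√(69 - 138))/(((½)*(1/79))) = (-8 + 13*√(-69))/(1/158) = (-8 + 13*(I*√69))*158 = (-8 + 13*I*√69)*158 = -1264 + 2054*I*√69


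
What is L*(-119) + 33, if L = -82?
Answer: 9791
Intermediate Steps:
L*(-119) + 33 = -82*(-119) + 33 = 9758 + 33 = 9791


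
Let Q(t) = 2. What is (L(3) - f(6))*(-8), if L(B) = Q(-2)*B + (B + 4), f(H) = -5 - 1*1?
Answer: -152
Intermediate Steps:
f(H) = -6 (f(H) = -5 - 1 = -6)
L(B) = 4 + 3*B (L(B) = 2*B + (B + 4) = 2*B + (4 + B) = 4 + 3*B)
(L(3) - f(6))*(-8) = ((4 + 3*3) - 1*(-6))*(-8) = ((4 + 9) + 6)*(-8) = (13 + 6)*(-8) = 19*(-8) = -152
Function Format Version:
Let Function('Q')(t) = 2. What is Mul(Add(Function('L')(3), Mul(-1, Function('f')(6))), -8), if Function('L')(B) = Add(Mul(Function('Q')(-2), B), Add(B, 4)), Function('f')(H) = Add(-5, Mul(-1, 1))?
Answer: -152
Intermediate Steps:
Function('f')(H) = -6 (Function('f')(H) = Add(-5, -1) = -6)
Function('L')(B) = Add(4, Mul(3, B)) (Function('L')(B) = Add(Mul(2, B), Add(B, 4)) = Add(Mul(2, B), Add(4, B)) = Add(4, Mul(3, B)))
Mul(Add(Function('L')(3), Mul(-1, Function('f')(6))), -8) = Mul(Add(Add(4, Mul(3, 3)), Mul(-1, -6)), -8) = Mul(Add(Add(4, 9), 6), -8) = Mul(Add(13, 6), -8) = Mul(19, -8) = -152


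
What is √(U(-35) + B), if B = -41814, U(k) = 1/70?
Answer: I*√204888530/70 ≈ 204.48*I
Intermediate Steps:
U(k) = 1/70
√(U(-35) + B) = √(1/70 - 41814) = √(-2926979/70) = I*√204888530/70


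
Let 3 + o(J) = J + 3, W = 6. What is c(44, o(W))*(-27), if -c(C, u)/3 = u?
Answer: 486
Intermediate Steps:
o(J) = J (o(J) = -3 + (J + 3) = -3 + (3 + J) = J)
c(C, u) = -3*u
c(44, o(W))*(-27) = -3*6*(-27) = -18*(-27) = 486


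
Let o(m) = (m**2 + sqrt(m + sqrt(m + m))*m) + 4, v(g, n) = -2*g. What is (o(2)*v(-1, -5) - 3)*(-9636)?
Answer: -202356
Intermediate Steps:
o(m) = 4 + m**2 + m*sqrt(m + sqrt(2)*sqrt(m)) (o(m) = (m**2 + sqrt(m + sqrt(2*m))*m) + 4 = (m**2 + sqrt(m + sqrt(2)*sqrt(m))*m) + 4 = (m**2 + m*sqrt(m + sqrt(2)*sqrt(m))) + 4 = 4 + m**2 + m*sqrt(m + sqrt(2)*sqrt(m)))
(o(2)*v(-1, -5) - 3)*(-9636) = ((4 + 2**2 + 2*sqrt(2 + sqrt(2)*sqrt(2)))*(-2*(-1)) - 3)*(-9636) = ((4 + 4 + 2*sqrt(2 + 2))*2 - 3)*(-9636) = ((4 + 4 + 2*sqrt(4))*2 - 3)*(-9636) = ((4 + 4 + 2*2)*2 - 3)*(-9636) = ((4 + 4 + 4)*2 - 3)*(-9636) = (12*2 - 3)*(-9636) = (24 - 3)*(-9636) = 21*(-9636) = -202356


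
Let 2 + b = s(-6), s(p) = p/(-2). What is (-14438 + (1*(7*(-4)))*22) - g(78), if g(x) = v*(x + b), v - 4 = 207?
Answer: -31723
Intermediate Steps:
s(p) = -p/2 (s(p) = p*(-1/2) = -p/2)
b = 1 (b = -2 - 1/2*(-6) = -2 + 3 = 1)
v = 211 (v = 4 + 207 = 211)
g(x) = 211 + 211*x (g(x) = 211*(x + 1) = 211*(1 + x) = 211 + 211*x)
(-14438 + (1*(7*(-4)))*22) - g(78) = (-14438 + (1*(7*(-4)))*22) - (211 + 211*78) = (-14438 + (1*(-28))*22) - (211 + 16458) = (-14438 - 28*22) - 1*16669 = (-14438 - 616) - 16669 = -15054 - 16669 = -31723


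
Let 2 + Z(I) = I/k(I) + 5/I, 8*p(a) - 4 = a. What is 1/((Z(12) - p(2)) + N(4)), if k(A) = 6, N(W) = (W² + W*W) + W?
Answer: 3/107 ≈ 0.028037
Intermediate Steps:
N(W) = W + 2*W² (N(W) = (W² + W²) + W = 2*W² + W = W + 2*W²)
p(a) = ½ + a/8
Z(I) = -2 + 5/I + I/6 (Z(I) = -2 + (I/6 + 5/I) = -2 + (5/I + I/6) = -2 + 5/I + I/6)
1/((Z(12) - p(2)) + N(4)) = 1/(((-2 + 5/12 + (⅙)*12) - (½ + (⅛)*2)) + 4*(1 + 2*4)) = 1/(((-2 + 5*(1/12) + 2) - (½ + ¼)) + 4*(1 + 8)) = 1/(((-2 + 5/12 + 2) - 1*¾) + 4*9) = 1/((5/12 - ¾) + 36) = 1/(-⅓ + 36) = 1/(107/3) = 3/107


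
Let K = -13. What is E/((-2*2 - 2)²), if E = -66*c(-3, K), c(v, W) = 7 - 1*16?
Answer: 33/2 ≈ 16.500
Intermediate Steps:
c(v, W) = -9 (c(v, W) = 7 - 16 = -9)
E = 594 (E = -66*(-9) = 594)
E/((-2*2 - 2)²) = 594/((-2*2 - 2)²) = 594/((-4 - 2)²) = 594/((-6)²) = 594/36 = 594*(1/36) = 33/2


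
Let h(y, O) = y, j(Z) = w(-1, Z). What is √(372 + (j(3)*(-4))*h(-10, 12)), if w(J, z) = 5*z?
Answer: 18*√3 ≈ 31.177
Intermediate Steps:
j(Z) = 5*Z
√(372 + (j(3)*(-4))*h(-10, 12)) = √(372 + ((5*3)*(-4))*(-10)) = √(372 + (15*(-4))*(-10)) = √(372 - 60*(-10)) = √(372 + 600) = √972 = 18*√3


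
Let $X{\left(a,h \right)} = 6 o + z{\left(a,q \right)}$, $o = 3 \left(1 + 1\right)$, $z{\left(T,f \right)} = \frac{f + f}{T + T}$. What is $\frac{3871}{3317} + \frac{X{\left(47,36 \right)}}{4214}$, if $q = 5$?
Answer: $\frac{772311467}{656958386} \approx 1.1756$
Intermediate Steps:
$z{\left(T,f \right)} = \frac{f}{T}$ ($z{\left(T,f \right)} = \frac{2 f}{2 T} = 2 f \frac{1}{2 T} = \frac{f}{T}$)
$o = 6$ ($o = 3 \cdot 2 = 6$)
$X{\left(a,h \right)} = 36 + \frac{5}{a}$ ($X{\left(a,h \right)} = 6 \cdot 6 + \frac{5}{a} = 36 + \frac{5}{a}$)
$\frac{3871}{3317} + \frac{X{\left(47,36 \right)}}{4214} = \frac{3871}{3317} + \frac{36 + \frac{5}{47}}{4214} = 3871 \cdot \frac{1}{3317} + \left(36 + 5 \cdot \frac{1}{47}\right) \frac{1}{4214} = \frac{3871}{3317} + \left(36 + \frac{5}{47}\right) \frac{1}{4214} = \frac{3871}{3317} + \frac{1697}{47} \cdot \frac{1}{4214} = \frac{3871}{3317} + \frac{1697}{198058} = \frac{772311467}{656958386}$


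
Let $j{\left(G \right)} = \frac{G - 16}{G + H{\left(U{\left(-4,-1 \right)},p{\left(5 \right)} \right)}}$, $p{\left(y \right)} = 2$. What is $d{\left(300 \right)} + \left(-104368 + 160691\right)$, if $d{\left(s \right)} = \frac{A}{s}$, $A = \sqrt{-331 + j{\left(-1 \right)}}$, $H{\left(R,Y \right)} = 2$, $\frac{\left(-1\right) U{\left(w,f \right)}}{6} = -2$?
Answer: $56323 + \frac{i \sqrt{87}}{150} \approx 56323.0 + 0.062183 i$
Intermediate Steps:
$U{\left(w,f \right)} = 12$ ($U{\left(w,f \right)} = \left(-6\right) \left(-2\right) = 12$)
$j{\left(G \right)} = \frac{-16 + G}{2 + G}$ ($j{\left(G \right)} = \frac{G - 16}{G + 2} = \frac{-16 + G}{2 + G}$)
$A = 2 i \sqrt{87}$ ($A = \sqrt{-331 + \frac{-16 - 1}{2 - 1}} = \sqrt{-331 + 1^{-1} \left(-17\right)} = \sqrt{-331 + 1 \left(-17\right)} = \sqrt{-331 - 17} = \sqrt{-348} = 2 i \sqrt{87} \approx 18.655 i$)
$d{\left(s \right)} = \frac{2 i \sqrt{87}}{s}$
$d{\left(300 \right)} + \left(-104368 + 160691\right) = \frac{2 i \sqrt{87}}{300} + \left(-104368 + 160691\right) = 2 i \sqrt{87} \cdot \frac{1}{300} + 56323 = \frac{i \sqrt{87}}{150} + 56323 = 56323 + \frac{i \sqrt{87}}{150}$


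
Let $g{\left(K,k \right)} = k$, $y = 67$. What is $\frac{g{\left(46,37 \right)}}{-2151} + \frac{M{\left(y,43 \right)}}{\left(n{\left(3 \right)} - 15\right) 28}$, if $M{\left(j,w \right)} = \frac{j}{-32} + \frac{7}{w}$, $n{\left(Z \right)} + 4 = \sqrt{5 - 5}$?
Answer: $- \frac{21369977}{1574600832} \approx -0.013572$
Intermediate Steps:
$n{\left(Z \right)} = -4$ ($n{\left(Z \right)} = -4 + \sqrt{5 - 5} = -4 + \sqrt{0} = -4 + 0 = -4$)
$M{\left(j,w \right)} = \frac{7}{w} - \frac{j}{32}$ ($M{\left(j,w \right)} = j \left(- \frac{1}{32}\right) + \frac{7}{w} = - \frac{j}{32} + \frac{7}{w} = \frac{7}{w} - \frac{j}{32}$)
$\frac{g{\left(46,37 \right)}}{-2151} + \frac{M{\left(y,43 \right)}}{\left(n{\left(3 \right)} - 15\right) 28} = \frac{37}{-2151} + \frac{\frac{7}{43} - \frac{67}{32}}{\left(-4 - 15\right) 28} = 37 \left(- \frac{1}{2151}\right) + \frac{7 \cdot \frac{1}{43} - \frac{67}{32}}{\left(-19\right) 28} = - \frac{37}{2151} + \frac{\frac{7}{43} - \frac{67}{32}}{-532} = - \frac{37}{2151} - - \frac{2657}{732032} = - \frac{37}{2151} + \frac{2657}{732032} = - \frac{21369977}{1574600832}$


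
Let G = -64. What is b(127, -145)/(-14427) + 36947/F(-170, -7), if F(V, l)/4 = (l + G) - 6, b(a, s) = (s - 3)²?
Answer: -77111543/634788 ≈ -121.48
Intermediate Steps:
b(a, s) = (-3 + s)²
F(V, l) = -280 + 4*l (F(V, l) = 4*((l - 64) - 6) = 4*((-64 + l) - 6) = 4*(-70 + l) = -280 + 4*l)
b(127, -145)/(-14427) + 36947/F(-170, -7) = (-3 - 145)²/(-14427) + 36947/(-280 + 4*(-7)) = (-148)²*(-1/14427) + 36947/(-280 - 28) = 21904*(-1/14427) + 36947/(-308) = -21904/14427 + 36947*(-1/308) = -21904/14427 - 36947/308 = -77111543/634788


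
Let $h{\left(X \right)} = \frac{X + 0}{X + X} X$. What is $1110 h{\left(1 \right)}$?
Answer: $555$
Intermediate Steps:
$h{\left(X \right)} = \frac{X}{2}$ ($h{\left(X \right)} = \frac{X}{2 X} X = X \frac{1}{2 X} X = \frac{X}{2}$)
$1110 h{\left(1 \right)} = 1110 \cdot \frac{1}{2} \cdot 1 = 1110 \cdot \frac{1}{2} = 555$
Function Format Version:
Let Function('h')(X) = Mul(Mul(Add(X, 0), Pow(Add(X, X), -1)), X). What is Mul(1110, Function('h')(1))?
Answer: 555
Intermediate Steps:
Function('h')(X) = Mul(Rational(1, 2), X) (Function('h')(X) = Mul(Mul(X, Pow(Mul(2, X), -1)), X) = Mul(Mul(X, Mul(Rational(1, 2), Pow(X, -1))), X) = Mul(Rational(1, 2), X))
Mul(1110, Function('h')(1)) = Mul(1110, Mul(Rational(1, 2), 1)) = Mul(1110, Rational(1, 2)) = 555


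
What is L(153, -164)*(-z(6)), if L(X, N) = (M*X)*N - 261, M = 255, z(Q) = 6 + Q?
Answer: 76784652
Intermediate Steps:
L(X, N) = -261 + 255*N*X (L(X, N) = (255*X)*N - 261 = 255*N*X - 261 = -261 + 255*N*X)
L(153, -164)*(-z(6)) = (-261 + 255*(-164)*153)*(-(6 + 6)) = (-261 - 6398460)*(-1*12) = -6398721*(-12) = 76784652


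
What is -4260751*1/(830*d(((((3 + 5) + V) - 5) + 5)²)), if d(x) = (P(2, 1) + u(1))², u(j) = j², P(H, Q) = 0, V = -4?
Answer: -4260751/830 ≈ -5133.4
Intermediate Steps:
d(x) = 1 (d(x) = (0 + 1²)² = (0 + 1)² = 1² = 1)
-4260751*1/(830*d(((((3 + 5) + V) - 5) + 5)²)) = -4260751/(1*830) = -4260751/830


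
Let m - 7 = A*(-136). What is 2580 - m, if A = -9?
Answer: 1349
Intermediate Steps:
m = 1231 (m = 7 - 9*(-136) = 7 + 1224 = 1231)
2580 - m = 2580 - 1*1231 = 2580 - 1231 = 1349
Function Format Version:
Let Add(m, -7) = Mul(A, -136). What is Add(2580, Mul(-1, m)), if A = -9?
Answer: 1349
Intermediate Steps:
m = 1231 (m = Add(7, Mul(-9, -136)) = Add(7, 1224) = 1231)
Add(2580, Mul(-1, m)) = Add(2580, Mul(-1, 1231)) = Add(2580, -1231) = 1349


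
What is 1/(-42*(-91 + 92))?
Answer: -1/42 ≈ -0.023810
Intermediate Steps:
1/(-42*(-91 + 92)) = 1/(-42*1) = 1/(-42) = -1/42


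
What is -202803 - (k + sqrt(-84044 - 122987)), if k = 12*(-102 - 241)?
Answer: -198687 - 11*I*sqrt(1711) ≈ -1.9869e+5 - 455.01*I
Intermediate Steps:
k = -4116 (k = 12*(-343) = -4116)
-202803 - (k + sqrt(-84044 - 122987)) = -202803 - (-4116 + sqrt(-84044 - 122987)) = -202803 - (-4116 + sqrt(-207031)) = -202803 - (-4116 + 11*I*sqrt(1711)) = -202803 + (4116 - 11*I*sqrt(1711)) = -198687 - 11*I*sqrt(1711)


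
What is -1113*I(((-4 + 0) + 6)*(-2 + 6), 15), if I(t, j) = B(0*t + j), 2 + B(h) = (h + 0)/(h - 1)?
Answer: 2067/2 ≈ 1033.5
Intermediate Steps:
B(h) = -2 + h/(-1 + h) (B(h) = -2 + (h + 0)/(h - 1) = -2 + h/(-1 + h))
I(t, j) = (2 - j)/(-1 + j) (I(t, j) = (2 - (0*t + j))/(-1 + (0*t + j)) = (2 - (0 + j))/(-1 + (0 + j)) = (2 - j)/(-1 + j))
-1113*I(((-4 + 0) + 6)*(-2 + 6), 15) = -1113*(2 - 1*15)/(-1 + 15) = -1113*(2 - 15)/14 = -1113*(1/14)*(-13) = -1113*(-13)/14 = -1*(-2067/2) = 2067/2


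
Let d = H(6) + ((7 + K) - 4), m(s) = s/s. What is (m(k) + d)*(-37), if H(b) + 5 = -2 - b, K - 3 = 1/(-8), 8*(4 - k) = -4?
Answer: 1813/8 ≈ 226.63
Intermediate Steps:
k = 9/2 (k = 4 - ⅛*(-4) = 4 + ½ = 9/2 ≈ 4.5000)
K = 23/8 (K = 3 + 1/(-8) = 3 - ⅛ = 23/8 ≈ 2.8750)
H(b) = -7 - b (H(b) = -5 + (-2 - b) = -7 - b)
m(s) = 1
d = -57/8 (d = (-7 - 1*6) + ((7 + 23/8) - 4) = (-7 - 6) + (79/8 - 4) = -13 + 47/8 = -57/8 ≈ -7.1250)
(m(k) + d)*(-37) = (1 - 57/8)*(-37) = -49/8*(-37) = 1813/8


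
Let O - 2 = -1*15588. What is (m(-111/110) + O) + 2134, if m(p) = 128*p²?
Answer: -40298028/3025 ≈ -13322.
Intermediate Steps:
O = -15586 (O = 2 - 1*15588 = 2 - 15588 = -15586)
(m(-111/110) + O) + 2134 = (128*(-111/110)² - 15586) + 2134 = (128*(12321/12100) - 15586) + 2134 = (394272/3025 - 15586) + 2134 = -46753378/3025 + 2134 = -40298028/3025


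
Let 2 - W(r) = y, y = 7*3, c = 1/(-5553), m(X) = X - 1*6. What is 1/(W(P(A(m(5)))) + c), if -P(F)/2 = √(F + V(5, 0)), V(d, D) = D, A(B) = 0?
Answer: -5553/105508 ≈ -0.052631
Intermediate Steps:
m(X) = -6 + X (m(X) = X - 6 = -6 + X)
P(F) = -2*√F (P(F) = -2*√(F + 0) = -2*√F)
c = -1/5553 ≈ -0.00018008
y = 21
W(r) = -19 (W(r) = 2 - 1*21 = 2 - 21 = -19)
1/(W(P(A(m(5)))) + c) = 1/(-19 - 1/5553) = 1/(-105508/5553) = -5553/105508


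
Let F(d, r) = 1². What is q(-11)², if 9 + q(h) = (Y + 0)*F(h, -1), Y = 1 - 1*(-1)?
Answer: 49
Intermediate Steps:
F(d, r) = 1
Y = 2 (Y = 1 + 1 = 2)
q(h) = -7 (q(h) = -9 + (2 + 0)*1 = -9 + 2*1 = -9 + 2 = -7)
q(-11)² = (-7)² = 49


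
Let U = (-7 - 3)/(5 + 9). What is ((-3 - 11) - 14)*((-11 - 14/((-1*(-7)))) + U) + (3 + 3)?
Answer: 390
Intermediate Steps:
U = -5/7 (U = -10/14 = -10*1/14 = -5/7 ≈ -0.71429)
((-3 - 11) - 14)*((-11 - 14/((-1*(-7)))) + U) + (3 + 3) = ((-3 - 11) - 14)*((-11 - 14/((-1*(-7)))) - 5/7) + (3 + 3) = (-14 - 14)*((-11 - 14/7) - 5/7) + 6 = -28*((-11 - 14*⅐) - 5/7) + 6 = -28*((-11 - 2) - 5/7) + 6 = -28*(-13 - 5/7) + 6 = -28*(-96/7) + 6 = 384 + 6 = 390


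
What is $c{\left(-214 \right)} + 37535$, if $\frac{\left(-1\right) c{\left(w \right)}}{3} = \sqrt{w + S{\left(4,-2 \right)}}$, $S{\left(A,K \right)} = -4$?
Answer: $37535 - 3 i \sqrt{218} \approx 37535.0 - 44.294 i$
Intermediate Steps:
$c{\left(w \right)} = - 3 \sqrt{-4 + w}$ ($c{\left(w \right)} = - 3 \sqrt{w - 4} = - 3 \sqrt{-4 + w}$)
$c{\left(-214 \right)} + 37535 = - 3 \sqrt{-4 - 214} + 37535 = - 3 \sqrt{-218} + 37535 = - 3 i \sqrt{218} + 37535 = 37535 - 3 i \sqrt{218}$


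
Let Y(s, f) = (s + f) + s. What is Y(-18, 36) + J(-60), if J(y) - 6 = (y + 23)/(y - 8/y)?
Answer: 5943/898 ≈ 6.6180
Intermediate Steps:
J(y) = 6 + (23 + y)/(y - 8/y) (J(y) = 6 + (y + 23)/(y - 8/y) = 6 + (23 + y)/(y - 8/y))
Y(s, f) = f + 2*s (Y(s, f) = (f + s) + s = f + 2*s)
Y(-18, 36) + J(-60) = (36 + 2*(-18)) + (-48 + 7*(-60)**2 + 23*(-60))/(-8 + (-60)**2) = (36 - 36) + (-48 + 7*3600 - 1380)/(-8 + 3600) = 0 + (-48 + 25200 - 1380)/3592 = 0 + (1/3592)*23772 = 0 + 5943/898 = 5943/898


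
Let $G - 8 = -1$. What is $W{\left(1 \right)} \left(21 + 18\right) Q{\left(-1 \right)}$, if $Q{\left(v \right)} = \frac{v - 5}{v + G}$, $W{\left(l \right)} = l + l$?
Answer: $-78$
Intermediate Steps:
$G = 7$ ($G = 8 - 1 = 7$)
$W{\left(l \right)} = 2 l$
$Q{\left(v \right)} = \frac{-5 + v}{7 + v}$ ($Q{\left(v \right)} = \frac{v - 5}{v + 7} = \frac{-5 + v}{7 + v}$)
$W{\left(1 \right)} \left(21 + 18\right) Q{\left(-1 \right)} = 2 \cdot 1 \left(21 + 18\right) \frac{-5 - 1}{7 - 1} = 2 \cdot 39 \cdot \frac{1}{6} \left(-6\right) = 2 \cdot 39 \left(-1\right) = 2 \left(-39\right) = -78$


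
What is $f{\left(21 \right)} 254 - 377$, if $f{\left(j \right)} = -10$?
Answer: $-2917$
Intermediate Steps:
$f{\left(21 \right)} 254 - 377 = \left(-10\right) 254 - 377 = -2540 - 377 = -2917$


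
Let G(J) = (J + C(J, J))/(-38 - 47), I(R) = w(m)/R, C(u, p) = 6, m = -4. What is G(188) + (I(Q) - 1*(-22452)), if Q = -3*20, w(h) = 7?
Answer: 22898593/1020 ≈ 22450.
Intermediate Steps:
Q = -60
I(R) = 7/R
G(J) = -6/85 - J/85 (G(J) = (J + 6)/(-38 - 47) = (6 + J)/(-85) = (6 + J)*(-1/85) = -6/85 - J/85)
G(188) + (I(Q) - 1*(-22452)) = (-6/85 - 1/85*188) + (7/(-60) - 1*(-22452)) = (-6/85 - 188/85) + (7*(-1/60) + 22452) = -194/85 + (-7/60 + 22452) = -194/85 + 1347113/60 = 22898593/1020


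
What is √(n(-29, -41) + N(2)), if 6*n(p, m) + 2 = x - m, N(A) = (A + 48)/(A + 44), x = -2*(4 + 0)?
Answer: √119094/138 ≈ 2.5007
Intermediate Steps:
x = -8 (x = -2*4 = -8)
N(A) = (48 + A)/(44 + A)
n(p, m) = -5/3 - m/6 (n(p, m) = -⅓ + (-8 - m)/6 = -⅓ + (-4/3 - m/6) = -5/3 - m/6)
√(n(-29, -41) + N(2)) = √((-5/3 - ⅙*(-41)) + (48 + 2)/(44 + 2)) = √((-5/3 + 41/6) + 50/46) = √(31/6 + (1/46)*50) = √(31/6 + 25/23) = √(863/138) = √119094/138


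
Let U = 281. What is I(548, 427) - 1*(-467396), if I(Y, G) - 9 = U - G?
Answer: 467259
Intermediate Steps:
I(Y, G) = 290 - G (I(Y, G) = 9 + (281 - G) = 290 - G)
I(548, 427) - 1*(-467396) = (290 - 1*427) - 1*(-467396) = (290 - 427) + 467396 = -137 + 467396 = 467259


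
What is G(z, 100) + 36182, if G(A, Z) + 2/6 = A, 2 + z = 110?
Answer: 108869/3 ≈ 36290.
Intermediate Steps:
z = 108 (z = -2 + 110 = 108)
G(A, Z) = -1/3 + A
G(z, 100) + 36182 = (-1/3 + 108) + 36182 = 323/3 + 36182 = 108869/3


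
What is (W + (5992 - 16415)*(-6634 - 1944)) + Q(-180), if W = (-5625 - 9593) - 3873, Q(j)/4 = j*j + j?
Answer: 89518283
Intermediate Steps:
Q(j) = 4*j + 4*j² (Q(j) = 4*(j*j + j) = 4*(j² + j) = 4*(j + j²) = 4*j + 4*j²)
W = -19091 (W = -15218 - 3873 = -19091)
(W + (5992 - 16415)*(-6634 - 1944)) + Q(-180) = (-19091 + (5992 - 16415)*(-6634 - 1944)) + 4*(-180)*(1 - 180) = (-19091 - 10423*(-8578)) + 4*(-180)*(-179) = (-19091 + 89408494) + 128880 = 89389403 + 128880 = 89518283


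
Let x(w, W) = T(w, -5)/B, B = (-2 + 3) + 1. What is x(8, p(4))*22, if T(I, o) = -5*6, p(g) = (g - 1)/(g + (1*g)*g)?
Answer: -330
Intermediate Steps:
p(g) = (-1 + g)/(g + g²) (p(g) = (-1 + g)/(g + g*g) = (-1 + g)/(g + g²))
T(I, o) = -30
B = 2 (B = 1 + 1 = 2)
x(w, W) = -15 (x(w, W) = -30/2 = -30*½ = -15)
x(8, p(4))*22 = -15*22 = -330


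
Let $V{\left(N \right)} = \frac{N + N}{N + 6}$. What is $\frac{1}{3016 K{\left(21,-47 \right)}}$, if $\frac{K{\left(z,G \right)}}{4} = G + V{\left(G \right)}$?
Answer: $- \frac{41}{22113312} \approx -1.8541 \cdot 10^{-6}$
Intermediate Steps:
$V{\left(N \right)} = \frac{2 N}{6 + N}$
$K{\left(z,G \right)} = 4 G + \frac{8 G}{6 + G}$ ($K{\left(z,G \right)} = 4 \left(G + \frac{2 G}{6 + G}\right) = 4 G + \frac{8 G}{6 + G}$)
$\frac{1}{3016 K{\left(21,-47 \right)}} = \frac{1}{3016 \cdot 4 \left(-47\right) \frac{1}{6 - 47} \left(8 - 47\right)} = \frac{1}{3016 \cdot 4 \left(-47\right) \frac{1}{-41} \left(-39\right)} = \frac{1}{3016 \cdot 4 \left(-47\right) \left(- \frac{1}{41}\right) \left(-39\right)} = \frac{1}{3016 \left(- \frac{7332}{41}\right)} = \frac{1}{3016} \left(- \frac{41}{7332}\right) = - \frac{41}{22113312}$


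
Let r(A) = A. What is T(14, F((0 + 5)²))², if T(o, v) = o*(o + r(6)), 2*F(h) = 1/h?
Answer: 78400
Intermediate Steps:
F(h) = 1/(2*h)
T(o, v) = o*(6 + o) (T(o, v) = o*(o + 6) = o*(6 + o))
T(14, F((0 + 5)²))² = (14*(6 + 14))² = (14*20)² = 280² = 78400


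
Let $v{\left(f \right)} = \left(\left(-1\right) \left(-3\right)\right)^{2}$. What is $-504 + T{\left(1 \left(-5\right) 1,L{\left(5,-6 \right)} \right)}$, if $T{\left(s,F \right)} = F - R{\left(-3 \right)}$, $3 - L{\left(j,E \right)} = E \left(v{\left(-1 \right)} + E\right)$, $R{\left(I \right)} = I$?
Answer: $-480$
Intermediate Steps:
$v{\left(f \right)} = 9$ ($v{\left(f \right)} = 3^{2} = 9$)
$L{\left(j,E \right)} = 3 - E \left(9 + E\right)$
$T{\left(s,F \right)} = 3 + F$ ($T{\left(s,F \right)} = F - -3 = F + 3 = 3 + F$)
$-504 + T{\left(1 \left(-5\right) 1,L{\left(5,-6 \right)} \right)} = -504 + \left(3 - -21\right) = -504 + \left(3 + \left(3 - 36 + 54\right)\right) = -504 + \left(3 + 21\right) = -504 + 24 = -480$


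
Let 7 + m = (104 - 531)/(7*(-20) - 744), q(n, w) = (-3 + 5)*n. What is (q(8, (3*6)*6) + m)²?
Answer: 70274689/781456 ≈ 89.928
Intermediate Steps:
q(n, w) = 2*n
m = -5761/884 (m = -7 + (104 - 531)/(7*(-20) - 744) = -7 - 427/(-140 - 744) = -7 - 427/(-884) = -7 - 427*(-1/884) = -7 + 427/884 = -5761/884 ≈ -6.5170)
(q(8, (3*6)*6) + m)² = (2*8 - 5761/884)² = (16 - 5761/884)² = (8383/884)² = 70274689/781456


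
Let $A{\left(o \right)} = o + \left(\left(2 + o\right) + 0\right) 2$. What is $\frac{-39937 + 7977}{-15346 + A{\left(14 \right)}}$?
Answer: $\frac{94}{45} \approx 2.0889$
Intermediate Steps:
$A{\left(o \right)} = 4 + 3 o$ ($A{\left(o \right)} = o + \left(2 + o\right) 2 = o + \left(4 + 2 o\right) = 4 + 3 o$)
$\frac{-39937 + 7977}{-15346 + A{\left(14 \right)}} = \frac{-39937 + 7977}{-15346 + \left(4 + 3 \cdot 14\right)} = - \frac{31960}{-15346 + \left(4 + 42\right)} = - \frac{31960}{-15346 + 46} = - \frac{31960}{-15300} = \left(-31960\right) \left(- \frac{1}{15300}\right) = \frac{94}{45}$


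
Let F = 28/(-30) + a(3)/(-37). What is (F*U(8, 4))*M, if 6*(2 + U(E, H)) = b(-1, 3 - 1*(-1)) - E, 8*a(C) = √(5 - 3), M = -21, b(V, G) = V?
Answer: -343/5 - 147*√2/592 ≈ -68.951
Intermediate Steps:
a(C) = √2/8 (a(C) = √(5 - 3)/8 = √2/8)
U(E, H) = -13/6 - E/6 (U(E, H) = -2 + (-1 - E)/6 = -2 + (-⅙ - E/6) = -13/6 - E/6)
F = -14/15 - √2/296 (F = 28/(-30) + (√2/8)/(-37) = 28*(-1/30) + (√2/8)*(-1/37) = -14/15 - √2/296 ≈ -0.93811)
(F*U(8, 4))*M = ((-14/15 - √2/296)*(-13/6 - ⅙*8))*(-21) = ((-14/15 - √2/296)*(-13/6 - 4/3))*(-21) = ((-14/15 - √2/296)*(-7/2))*(-21) = (49/15 + 7*√2/592)*(-21) = -343/5 - 147*√2/592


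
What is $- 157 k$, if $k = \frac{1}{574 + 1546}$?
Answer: $- \frac{157}{2120} \approx -0.074057$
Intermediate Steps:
$k = \frac{1}{2120} \approx 0.0004717$
$- 157 k = \left(-157\right) \frac{1}{2120} = - \frac{157}{2120}$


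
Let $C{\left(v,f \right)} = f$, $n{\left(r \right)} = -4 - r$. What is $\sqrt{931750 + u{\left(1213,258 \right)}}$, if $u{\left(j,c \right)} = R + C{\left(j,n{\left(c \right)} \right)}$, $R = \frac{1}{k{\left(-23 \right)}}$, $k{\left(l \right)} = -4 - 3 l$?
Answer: $\frac{\sqrt{3935536865}}{65} \approx 965.14$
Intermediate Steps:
$R = \frac{1}{65}$ ($R = \frac{1}{-4 - -69} = \frac{1}{-4 + 69} = \frac{1}{65} \approx 0.015385$)
$u{\left(j,c \right)} = - \frac{259}{65} - c$ ($u{\left(j,c \right)} = \frac{1}{65} - \left(4 + c\right) = - \frac{259}{65} - c$)
$\sqrt{931750 + u{\left(1213,258 \right)}} = \sqrt{931750 - \frac{17029}{65}} = \sqrt{\frac{60546721}{65}} = \frac{\sqrt{3935536865}}{65}$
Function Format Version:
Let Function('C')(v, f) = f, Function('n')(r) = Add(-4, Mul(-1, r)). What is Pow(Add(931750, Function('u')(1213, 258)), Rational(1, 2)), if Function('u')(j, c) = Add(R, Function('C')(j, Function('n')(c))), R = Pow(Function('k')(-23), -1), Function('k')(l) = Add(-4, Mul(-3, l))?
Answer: Mul(Rational(1, 65), Pow(3935536865, Rational(1, 2))) ≈ 965.14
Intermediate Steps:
R = Rational(1, 65) (R = Pow(Add(-4, Mul(-3, -23)), -1) = Pow(Add(-4, 69), -1) = Pow(65, -1) = Rational(1, 65) ≈ 0.015385)
Function('u')(j, c) = Add(Rational(-259, 65), Mul(-1, c)) (Function('u')(j, c) = Add(Rational(1, 65), Add(-4, Mul(-1, c))) = Add(Rational(-259, 65), Mul(-1, c)))
Pow(Add(931750, Function('u')(1213, 258)), Rational(1, 2)) = Pow(Add(931750, Add(Rational(-259, 65), Mul(-1, 258))), Rational(1, 2)) = Pow(Add(931750, Add(Rational(-259, 65), -258)), Rational(1, 2)) = Pow(Add(931750, Rational(-17029, 65)), Rational(1, 2)) = Pow(Rational(60546721, 65), Rational(1, 2)) = Mul(Rational(1, 65), Pow(3935536865, Rational(1, 2)))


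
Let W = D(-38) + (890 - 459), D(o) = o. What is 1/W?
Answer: 1/393 ≈ 0.0025445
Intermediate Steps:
W = 393 (W = -38 + (890 - 459) = -38 + 431 = 393)
1/W = 1/393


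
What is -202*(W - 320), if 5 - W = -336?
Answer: -4242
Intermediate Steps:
W = 341 (W = 5 - 1*(-336) = 5 + 336 = 341)
-202*(W - 320) = -202*(341 - 320) = -202*21 = -4242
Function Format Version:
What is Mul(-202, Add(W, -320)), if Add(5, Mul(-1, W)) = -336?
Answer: -4242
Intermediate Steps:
W = 341 (W = Add(5, Mul(-1, -336)) = Add(5, 336) = 341)
Mul(-202, Add(W, -320)) = Mul(-202, Add(341, -320)) = Mul(-202, 21) = -4242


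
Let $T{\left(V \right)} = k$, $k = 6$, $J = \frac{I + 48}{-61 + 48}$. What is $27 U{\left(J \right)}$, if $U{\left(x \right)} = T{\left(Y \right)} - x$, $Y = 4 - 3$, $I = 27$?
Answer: $\frac{4131}{13} \approx 317.77$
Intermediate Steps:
$J = - \frac{75}{13}$ ($J = \frac{27 + 48}{-61 + 48} = \frac{75}{-13} = 75 \left(- \frac{1}{13}\right) = - \frac{75}{13} \approx -5.7692$)
$Y = 1$
$T{\left(V \right)} = 6$
$U{\left(x \right)} = 6 - x$
$27 U{\left(J \right)} = 27 \left(6 - - \frac{75}{13}\right) = 27 \left(6 + \frac{75}{13}\right) = 27 \cdot \frac{153}{13} = \frac{4131}{13}$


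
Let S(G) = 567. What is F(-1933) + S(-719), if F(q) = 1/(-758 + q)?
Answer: 1525796/2691 ≈ 567.00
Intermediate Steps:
F(-1933) + S(-719) = 1/(-758 - 1933) + 567 = 1/(-2691) + 567 = -1/2691 + 567 = 1525796/2691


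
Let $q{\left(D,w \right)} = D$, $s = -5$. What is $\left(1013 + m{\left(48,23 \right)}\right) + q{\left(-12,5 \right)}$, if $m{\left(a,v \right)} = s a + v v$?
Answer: $1290$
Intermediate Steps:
$m{\left(a,v \right)} = v^{2} - 5 a$ ($m{\left(a,v \right)} = - 5 a + v v = - 5 a + v^{2} = v^{2} - 5 a$)
$\left(1013 + m{\left(48,23 \right)}\right) + q{\left(-12,5 \right)} = \left(1013 + \left(23^{2} - 240\right)\right) - 12 = \left(1013 + \left(529 - 240\right)\right) - 12 = \left(1013 + 289\right) - 12 = 1302 - 12 = 1290$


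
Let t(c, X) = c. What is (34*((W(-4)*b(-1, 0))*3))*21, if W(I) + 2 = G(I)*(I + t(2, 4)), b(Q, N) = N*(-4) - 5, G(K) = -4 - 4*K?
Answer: 278460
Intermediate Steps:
b(Q, N) = -5 - 4*N (b(Q, N) = -4*N - 5 = -5 - 4*N)
W(I) = -2 + (-4 - 4*I)*(2 + I) (W(I) = -2 + (-4 - 4*I)*(I + 2) = -2 + (-4 - 4*I)*(2 + I))
(34*((W(-4)*b(-1, 0))*3))*21 = (34*(((-10 - 12*(-4) - 4*(-4)²)*(-5 - 4*0))*3))*21 = (34*(((-10 + 48 - 4*16)*(-5 + 0))*3))*21 = (34*(((-10 + 48 - 64)*(-5))*3))*21 = (34*(-26*(-5)*3))*21 = (34*(130*3))*21 = (34*390)*21 = 13260*21 = 278460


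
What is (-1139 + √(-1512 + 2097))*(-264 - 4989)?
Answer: 5983167 - 15759*√65 ≈ 5.8561e+6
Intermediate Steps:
(-1139 + √(-1512 + 2097))*(-264 - 4989) = (-1139 + √585)*(-5253) = (-1139 + 3*√65)*(-5253) = 5983167 - 15759*√65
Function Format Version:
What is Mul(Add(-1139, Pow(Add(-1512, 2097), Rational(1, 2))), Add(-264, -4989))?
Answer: Add(5983167, Mul(-15759, Pow(65, Rational(1, 2)))) ≈ 5.8561e+6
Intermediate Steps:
Mul(Add(-1139, Pow(Add(-1512, 2097), Rational(1, 2))), Add(-264, -4989)) = Mul(Add(-1139, Pow(585, Rational(1, 2))), -5253) = Mul(Add(-1139, Mul(3, Pow(65, Rational(1, 2)))), -5253) = Add(5983167, Mul(-15759, Pow(65, Rational(1, 2))))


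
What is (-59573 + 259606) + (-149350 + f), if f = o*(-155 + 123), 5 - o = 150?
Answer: 55323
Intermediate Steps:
o = -145 (o = 5 - 1*150 = 5 - 150 = -145)
f = 4640 (f = -145*(-155 + 123) = -145*(-32) = 4640)
(-59573 + 259606) + (-149350 + f) = (-59573 + 259606) + (-149350 + 4640) = 200033 - 144710 = 55323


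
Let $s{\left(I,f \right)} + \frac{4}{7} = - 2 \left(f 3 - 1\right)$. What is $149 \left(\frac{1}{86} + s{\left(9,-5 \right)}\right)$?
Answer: $\frac{2820123}{602} \approx 4684.6$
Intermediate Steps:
$s{\left(I,f \right)} = \frac{10}{7} - 6 f$ ($s{\left(I,f \right)} = - \frac{4}{7} - 2 \left(f 3 - 1\right) = - \frac{4}{7} - 2 \left(3 f - 1\right) = - \frac{4}{7} - 2 \left(-1 + 3 f\right) = - \frac{4}{7} - \left(-2 + 6 f\right) = \frac{10}{7} - 6 f$)
$149 \left(\frac{1}{86} + s{\left(9,-5 \right)}\right) = 149 \left(\frac{1}{86} + \left(\frac{10}{7} - -30\right)\right) = 149 \left(\frac{1}{86} + \left(\frac{10}{7} + 30\right)\right) = 149 \left(\frac{1}{86} + \frac{220}{7}\right) = 149 \cdot \frac{18927}{602} = \frac{2820123}{602}$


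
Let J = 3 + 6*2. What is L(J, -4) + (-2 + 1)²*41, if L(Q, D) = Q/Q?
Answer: 42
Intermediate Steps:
J = 15 (J = 3 + 12 = 15)
L(Q, D) = 1
L(J, -4) + (-2 + 1)²*41 = 1 + (-2 + 1)²*41 = 1 + (-1)²*41 = 1 + 1*41 = 1 + 41 = 42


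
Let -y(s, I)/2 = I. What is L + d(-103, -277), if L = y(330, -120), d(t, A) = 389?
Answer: 629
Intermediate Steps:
y(s, I) = -2*I
L = 240 (L = -2*(-120) = 240)
L + d(-103, -277) = 240 + 389 = 629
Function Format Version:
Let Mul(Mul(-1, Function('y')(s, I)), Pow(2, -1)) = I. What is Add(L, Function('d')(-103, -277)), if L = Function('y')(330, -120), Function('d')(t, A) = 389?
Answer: 629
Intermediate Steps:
Function('y')(s, I) = Mul(-2, I)
L = 240 (L = Mul(-2, -120) = 240)
Add(L, Function('d')(-103, -277)) = Add(240, 389) = 629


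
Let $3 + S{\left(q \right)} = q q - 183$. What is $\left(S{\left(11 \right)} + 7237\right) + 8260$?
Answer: $15432$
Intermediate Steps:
$S{\left(q \right)} = -186 + q^{2}$ ($S{\left(q \right)} = -3 + \left(q q - 183\right) = -3 + \left(q^{2} - 183\right) = -3 + \left(-183 + q^{2}\right) = -186 + q^{2}$)
$\left(S{\left(11 \right)} + 7237\right) + 8260 = \left(\left(-186 + 11^{2}\right) + 7237\right) + 8260 = \left(\left(-186 + 121\right) + 7237\right) + 8260 = \left(-65 + 7237\right) + 8260 = 7172 + 8260 = 15432$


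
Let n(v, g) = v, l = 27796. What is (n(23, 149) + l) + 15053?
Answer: 42872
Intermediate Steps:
(n(23, 149) + l) + 15053 = (23 + 27796) + 15053 = 27819 + 15053 = 42872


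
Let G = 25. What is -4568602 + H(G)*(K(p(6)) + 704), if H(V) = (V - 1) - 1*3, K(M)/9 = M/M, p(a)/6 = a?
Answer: -4553629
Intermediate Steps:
p(a) = 6*a
K(M) = 9 (K(M) = 9*(M/M) = 9*1 = 9)
H(V) = -4 + V (H(V) = (-1 + V) - 3 = -4 + V)
-4568602 + H(G)*(K(p(6)) + 704) = -4568602 + (-4 + 25)*(9 + 704) = -4568602 + 21*713 = -4568602 + 14973 = -4553629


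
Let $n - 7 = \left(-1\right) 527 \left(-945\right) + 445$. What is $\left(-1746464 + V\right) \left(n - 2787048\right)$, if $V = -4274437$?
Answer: $13779319631481$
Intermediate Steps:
$n = 498467$ ($n = 7 + \left(\left(-1\right) 527 \left(-945\right) + 445\right) = 7 + \left(\left(-527\right) \left(-945\right) + 445\right) = 7 + \left(498015 + 445\right) = 7 + 498460 = 498467$)
$\left(-1746464 + V\right) \left(n - 2787048\right) = \left(-1746464 - 4274437\right) \left(498467 - 2787048\right) = - 6020901 \left(498467 - 2787048\right) = \left(-6020901\right) \left(-2288581\right) = 13779319631481$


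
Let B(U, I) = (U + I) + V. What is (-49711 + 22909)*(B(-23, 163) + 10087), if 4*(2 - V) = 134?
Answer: -273259791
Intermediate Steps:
V = -63/2 (V = 2 - 1/4*134 = 2 - 67/2 = -63/2 ≈ -31.500)
B(U, I) = -63/2 + I + U (B(U, I) = (U + I) - 63/2 = (I + U) - 63/2 = -63/2 + I + U)
(-49711 + 22909)*(B(-23, 163) + 10087) = (-49711 + 22909)*((-63/2 + 163 - 23) + 10087) = -26802*(217/2 + 10087) = -26802*20391/2 = -273259791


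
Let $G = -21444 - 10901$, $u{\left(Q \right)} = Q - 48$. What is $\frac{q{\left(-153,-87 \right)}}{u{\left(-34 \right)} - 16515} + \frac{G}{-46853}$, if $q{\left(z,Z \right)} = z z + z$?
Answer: $- \frac{552783403}{777619241} \approx -0.71087$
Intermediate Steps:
$u{\left(Q \right)} = -48 + Q$ ($u{\left(Q \right)} = Q - 48 = -48 + Q$)
$q{\left(z,Z \right)} = z + z^{2}$ ($q{\left(z,Z \right)} = z^{2} + z = z + z^{2}$)
$G = -32345$ ($G = -21444 - 10901 = -32345$)
$\frac{q{\left(-153,-87 \right)}}{u{\left(-34 \right)} - 16515} + \frac{G}{-46853} = \frac{\left(-153\right) \left(1 - 153\right)}{\left(-48 - 34\right) - 16515} - \frac{32345}{-46853} = \frac{\left(-153\right) \left(-152\right)}{-82 - 16515} - - \frac{32345}{46853} = \frac{23256}{-16597} + \frac{32345}{46853} = 23256 \left(- \frac{1}{16597}\right) + \frac{32345}{46853} = - \frac{23256}{16597} + \frac{32345}{46853} = - \frac{552783403}{777619241}$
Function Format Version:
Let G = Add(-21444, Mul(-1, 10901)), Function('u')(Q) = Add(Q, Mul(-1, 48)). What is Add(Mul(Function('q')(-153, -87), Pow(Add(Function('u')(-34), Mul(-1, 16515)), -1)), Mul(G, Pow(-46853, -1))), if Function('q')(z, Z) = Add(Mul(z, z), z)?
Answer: Rational(-552783403, 777619241) ≈ -0.71087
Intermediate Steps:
Function('u')(Q) = Add(-48, Q) (Function('u')(Q) = Add(Q, -48) = Add(-48, Q))
Function('q')(z, Z) = Add(z, Pow(z, 2)) (Function('q')(z, Z) = Add(Pow(z, 2), z) = Add(z, Pow(z, 2)))
G = -32345 (G = Add(-21444, -10901) = -32345)
Add(Mul(Function('q')(-153, -87), Pow(Add(Function('u')(-34), Mul(-1, 16515)), -1)), Mul(G, Pow(-46853, -1))) = Add(Mul(Mul(-153, Add(1, -153)), Pow(Add(Add(-48, -34), Mul(-1, 16515)), -1)), Mul(-32345, Pow(-46853, -1))) = Add(Mul(Mul(-153, -152), Pow(Add(-82, -16515), -1)), Mul(-32345, Rational(-1, 46853))) = Add(Mul(23256, Pow(-16597, -1)), Rational(32345, 46853)) = Add(Mul(23256, Rational(-1, 16597)), Rational(32345, 46853)) = Add(Rational(-23256, 16597), Rational(32345, 46853)) = Rational(-552783403, 777619241)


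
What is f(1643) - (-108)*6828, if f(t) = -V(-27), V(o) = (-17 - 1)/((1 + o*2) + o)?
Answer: 29496951/40 ≈ 7.3742e+5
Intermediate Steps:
V(o) = -18/(1 + 3*o) (V(o) = -18/((1 + 2*o) + o) = -18/(1 + 3*o))
f(t) = -9/40 (f(t) = -(-18)/(1 + 3*(-27)) = -(-18)/(1 - 81) = -(-18)/(-80) = -(-18)*(-1)/80 = -1*9/40 = -9/40)
f(1643) - (-108)*6828 = -9/40 - (-108)*6828 = -9/40 - 1*(-737424) = -9/40 + 737424 = 29496951/40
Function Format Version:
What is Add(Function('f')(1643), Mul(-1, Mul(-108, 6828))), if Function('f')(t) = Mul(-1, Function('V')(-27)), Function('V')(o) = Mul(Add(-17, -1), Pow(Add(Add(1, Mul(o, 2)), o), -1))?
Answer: Rational(29496951, 40) ≈ 7.3742e+5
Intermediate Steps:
Function('V')(o) = Mul(-18, Pow(Add(1, Mul(3, o)), -1)) (Function('V')(o) = Mul(-18, Pow(Add(Add(1, Mul(2, o)), o), -1)) = Mul(-18, Pow(Add(1, Mul(3, o)), -1)))
Function('f')(t) = Rational(-9, 40) (Function('f')(t) = Mul(-1, Mul(-18, Pow(Add(1, Mul(3, -27)), -1))) = Mul(-1, Mul(-18, Pow(Add(1, -81), -1))) = Mul(-1, Mul(-18, Pow(-80, -1))) = Mul(-1, Mul(-18, Rational(-1, 80))) = Mul(-1, Rational(9, 40)) = Rational(-9, 40))
Add(Function('f')(1643), Mul(-1, Mul(-108, 6828))) = Add(Rational(-9, 40), Mul(-1, Mul(-108, 6828))) = Add(Rational(-9, 40), Mul(-1, -737424)) = Add(Rational(-9, 40), 737424) = Rational(29496951, 40)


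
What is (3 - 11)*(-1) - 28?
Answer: -20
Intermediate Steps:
(3 - 11)*(-1) - 28 = -8*(-1) - 28 = 8 - 28 = -20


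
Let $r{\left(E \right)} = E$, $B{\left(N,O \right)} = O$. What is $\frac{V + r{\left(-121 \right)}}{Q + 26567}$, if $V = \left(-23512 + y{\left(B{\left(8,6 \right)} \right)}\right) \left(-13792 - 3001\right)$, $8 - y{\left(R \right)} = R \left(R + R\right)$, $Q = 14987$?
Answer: $\frac{395911647}{41554} \approx 9527.6$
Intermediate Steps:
$y{\left(R \right)} = 8 - 2 R^{2}$ ($y{\left(R \right)} = 8 - R \left(R + R\right) = 8 - R 2 R = 8 - 2 R^{2}$)
$V = 395911768$ ($V = \left(-23512 + \left(8 - 2 \cdot 6^{2}\right)\right) \left(-13792 - 3001\right) = \left(-23512 + \left(8 - 72\right)\right) \left(-16793\right) = \left(-23512 - 64\right) \left(-16793\right) = \left(-23576\right) \left(-16793\right) = 395911768$)
$\frac{V + r{\left(-121 \right)}}{Q + 26567} = \frac{395911768 - 121}{14987 + 26567} = \frac{395911647}{41554}$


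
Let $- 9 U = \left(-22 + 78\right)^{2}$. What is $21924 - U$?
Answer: $\frac{200452}{9} \approx 22272.0$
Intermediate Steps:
$U = - \frac{3136}{9}$ ($U = - \frac{\left(-22 + 78\right)^{2}}{9} = - \frac{56^{2}}{9} = \left(- \frac{1}{9}\right) 3136 = - \frac{3136}{9} \approx -348.44$)
$21924 - U = 21924 - - \frac{3136}{9} = 21924 + \frac{3136}{9} = \frac{200452}{9}$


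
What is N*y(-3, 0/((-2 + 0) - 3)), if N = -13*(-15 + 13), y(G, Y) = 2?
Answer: 52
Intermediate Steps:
N = 26 (N = -13*(-2) = 26)
N*y(-3, 0/((-2 + 0) - 3)) = 26*2 = 52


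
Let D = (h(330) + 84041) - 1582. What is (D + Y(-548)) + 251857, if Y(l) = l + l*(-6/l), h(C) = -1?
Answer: 333761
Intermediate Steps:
Y(l) = -6 + l (Y(l) = l - 6 = -6 + l)
D = 82458 (D = (-1 + 84041) - 1582 = 84040 - 1582 = 82458)
(D + Y(-548)) + 251857 = (82458 + (-6 - 548)) + 251857 = (82458 - 554) + 251857 = 81904 + 251857 = 333761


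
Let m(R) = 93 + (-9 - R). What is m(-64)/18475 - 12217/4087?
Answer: -225104199/75507325 ≈ -2.9812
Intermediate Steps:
m(R) = 84 - R
m(-64)/18475 - 12217/4087 = (84 - 1*(-64))/18475 - 12217/4087 = (84 + 64)*(1/18475) - 12217*1/4087 = 148*(1/18475) - 12217/4087 = 148/18475 - 12217/4087 = -225104199/75507325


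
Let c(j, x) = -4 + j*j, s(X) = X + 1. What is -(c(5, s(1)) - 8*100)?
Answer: 779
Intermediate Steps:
s(X) = 1 + X
c(j, x) = -4 + j²
-(c(5, s(1)) - 8*100) = -((-4 + 5²) - 8*100) = -((-4 + 25) - 800) = -(21 - 800) = -1*(-779) = 779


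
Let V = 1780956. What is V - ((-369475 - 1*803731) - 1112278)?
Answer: 4066440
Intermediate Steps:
V - ((-369475 - 1*803731) - 1112278) = 1780956 - ((-369475 - 1*803731) - 1112278) = 1780956 - ((-369475 - 803731) - 1112278) = 1780956 - (-1173206 - 1112278) = 1780956 - 1*(-2285484) = 1780956 + 2285484 = 4066440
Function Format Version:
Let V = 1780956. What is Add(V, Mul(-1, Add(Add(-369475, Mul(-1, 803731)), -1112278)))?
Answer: 4066440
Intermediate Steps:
Add(V, Mul(-1, Add(Add(-369475, Mul(-1, 803731)), -1112278))) = Add(1780956, Mul(-1, Add(Add(-369475, Mul(-1, 803731)), -1112278))) = Add(1780956, Mul(-1, Add(Add(-369475, -803731), -1112278))) = Add(1780956, Mul(-1, Add(-1173206, -1112278))) = Add(1780956, Mul(-1, -2285484)) = Add(1780956, 2285484) = 4066440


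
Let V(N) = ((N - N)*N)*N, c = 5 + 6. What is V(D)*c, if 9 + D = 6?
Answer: 0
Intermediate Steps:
c = 11
D = -3 (D = -9 + 6 = -3)
V(N) = 0 (V(N) = (0*N)*N = 0*N = 0)
V(D)*c = 0*11 = 0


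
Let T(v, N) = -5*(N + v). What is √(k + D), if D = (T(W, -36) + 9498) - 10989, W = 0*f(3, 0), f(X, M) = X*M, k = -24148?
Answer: I*√25459 ≈ 159.56*I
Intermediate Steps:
f(X, M) = M*X
W = 0 (W = 0*(0*3) = 0*0 = 0)
T(v, N) = -5*N - 5*v
D = -1311 (D = ((-5*(-36) - 5*0) + 9498) - 10989 = ((180 + 0) + 9498) - 10989 = (180 + 9498) - 10989 = 9678 - 10989 = -1311)
√(k + D) = √(-24148 - 1311) = √(-25459) = I*√25459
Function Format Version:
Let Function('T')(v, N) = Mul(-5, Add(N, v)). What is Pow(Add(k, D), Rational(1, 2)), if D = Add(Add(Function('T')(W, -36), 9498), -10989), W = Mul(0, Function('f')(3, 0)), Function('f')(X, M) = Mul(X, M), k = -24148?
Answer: Mul(I, Pow(25459, Rational(1, 2))) ≈ Mul(159.56, I)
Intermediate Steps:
Function('f')(X, M) = Mul(M, X)
W = 0 (W = Mul(0, Mul(0, 3)) = Mul(0, 0) = 0)
Function('T')(v, N) = Add(Mul(-5, N), Mul(-5, v))
D = -1311 (D = Add(Add(Add(Mul(-5, -36), Mul(-5, 0)), 9498), -10989) = Add(Add(Add(180, 0), 9498), -10989) = Add(Add(180, 9498), -10989) = Add(9678, -10989) = -1311)
Pow(Add(k, D), Rational(1, 2)) = Pow(Add(-24148, -1311), Rational(1, 2)) = Pow(-25459, Rational(1, 2)) = Mul(I, Pow(25459, Rational(1, 2)))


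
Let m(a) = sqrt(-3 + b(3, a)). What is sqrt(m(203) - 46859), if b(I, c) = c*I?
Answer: sqrt(-46859 + sqrt(606)) ≈ 216.41*I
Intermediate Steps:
b(I, c) = I*c
m(a) = sqrt(-3 + 3*a)
sqrt(m(203) - 46859) = sqrt(sqrt(-3 + 3*203) - 46859) = sqrt(sqrt(-3 + 609) - 46859) = sqrt(sqrt(606) - 46859) = sqrt(-46859 + sqrt(606))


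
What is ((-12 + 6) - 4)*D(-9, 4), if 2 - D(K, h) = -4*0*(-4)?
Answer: -20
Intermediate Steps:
D(K, h) = 2 (D(K, h) = 2 - (-4*0)*(-4) = 2 - 0*(-4) = 2 - 1*0 = 2 + 0 = 2)
((-12 + 6) - 4)*D(-9, 4) = ((-12 + 6) - 4)*2 = (-6 - 4)*2 = -10*2 = -20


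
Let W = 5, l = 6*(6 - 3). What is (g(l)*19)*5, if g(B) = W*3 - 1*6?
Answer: 855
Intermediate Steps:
l = 18 (l = 6*3 = 18)
g(B) = 9 (g(B) = 5*3 - 1*6 = 15 - 6 = 9)
(g(l)*19)*5 = (9*19)*5 = 171*5 = 855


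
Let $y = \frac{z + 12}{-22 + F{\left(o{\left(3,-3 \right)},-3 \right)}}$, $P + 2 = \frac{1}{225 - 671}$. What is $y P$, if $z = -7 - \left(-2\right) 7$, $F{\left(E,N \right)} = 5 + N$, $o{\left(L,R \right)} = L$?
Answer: $\frac{16967}{8920} \approx 1.9021$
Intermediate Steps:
$z = 7$ ($z = -7 - -14 = -7 + 14 = 7$)
$P = - \frac{893}{446}$ ($P = -2 + \frac{1}{225 - 671} = -2 + \frac{1}{-446} = -2 - \frac{1}{446} = - \frac{893}{446} \approx -2.0022$)
$y = - \frac{19}{20}$ ($y = \frac{7 + 12}{-22 + \left(5 - 3\right)} = \frac{19}{-22 + 2} = \frac{19}{-20} = 19 \left(- \frac{1}{20}\right) = - \frac{19}{20} \approx -0.95$)
$y P = \left(- \frac{19}{20}\right) \left(- \frac{893}{446}\right) = \frac{16967}{8920}$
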